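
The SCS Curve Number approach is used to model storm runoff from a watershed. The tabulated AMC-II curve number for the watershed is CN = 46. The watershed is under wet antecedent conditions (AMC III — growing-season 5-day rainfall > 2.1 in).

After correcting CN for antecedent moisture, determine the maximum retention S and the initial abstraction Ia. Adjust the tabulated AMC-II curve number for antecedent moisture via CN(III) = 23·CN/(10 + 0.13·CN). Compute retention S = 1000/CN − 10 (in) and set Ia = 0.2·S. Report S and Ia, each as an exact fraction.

Adjust CN=46 to AMC III: 23·46/(10 + 0.13·46) → 1058 ÷ (799/50) = 52900/799 ≈ 66.208
Retention S: 1000/CN − 10 with CN=66.208 → S = 2700/529 ≈ 5.104 in
Initial abstraction Ia = S/5 = (2700/529)/5 = 540/529 ≈ 1.021 in

S = 2700/529 in ≈ 5.104 in; Ia = 540/529 in ≈ 1.021 in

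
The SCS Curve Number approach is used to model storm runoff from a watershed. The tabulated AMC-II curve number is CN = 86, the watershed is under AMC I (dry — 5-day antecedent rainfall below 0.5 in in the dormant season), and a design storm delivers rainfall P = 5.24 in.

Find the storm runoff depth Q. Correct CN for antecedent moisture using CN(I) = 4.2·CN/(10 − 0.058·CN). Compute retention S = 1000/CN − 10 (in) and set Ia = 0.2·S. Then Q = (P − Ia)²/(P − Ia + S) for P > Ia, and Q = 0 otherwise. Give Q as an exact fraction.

Q = 207331201/86749275 in ≈ 2.390 in

CN(I) from CN(II)=86: (4.2·86)/(10 − 0.058·86) = 12900/179 ≈ 72.067
Max retention: S = 1000/(12900/179) − 10 = 500/129 in (≈ 3.876 in)
Initial abstraction Ia = S/5 = (500/129)/5 = 100/129 ≈ 0.775 in
Since P=5.240 > Ia=0.775: effective rainfall P−Ia = 14399/3225 in
Runoff Q = (P−Ia)²/(P−Ia+S) = (4.465)²/(4.465+3.876) = 207331201/86749275 ≈ 2.390 in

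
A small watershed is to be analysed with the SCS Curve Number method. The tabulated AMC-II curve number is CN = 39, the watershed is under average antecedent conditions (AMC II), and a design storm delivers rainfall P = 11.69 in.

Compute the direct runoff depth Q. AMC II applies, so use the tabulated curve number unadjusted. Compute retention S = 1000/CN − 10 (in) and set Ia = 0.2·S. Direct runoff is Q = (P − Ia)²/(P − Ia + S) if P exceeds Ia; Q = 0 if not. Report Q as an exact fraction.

Average conditions: CN = 39 (no AMC adjustment).
Max retention: S = 1000/39 − 10 = 610/39 in (≈ 15.641 in)
Ia = 0.2·(610/39) = 122/39 in ≈ 3.128 in
Excess rainfall: 11.690 − 3.128 = 8.562 in; P > Ia so Q > 0
Runoff Q = (P−Ia)²/(P−Ia+S) = (8.562)²/(8.562+15.641) = 1114958881/368124900 ≈ 3.029 in

Q = 1114958881/368124900 in ≈ 3.029 in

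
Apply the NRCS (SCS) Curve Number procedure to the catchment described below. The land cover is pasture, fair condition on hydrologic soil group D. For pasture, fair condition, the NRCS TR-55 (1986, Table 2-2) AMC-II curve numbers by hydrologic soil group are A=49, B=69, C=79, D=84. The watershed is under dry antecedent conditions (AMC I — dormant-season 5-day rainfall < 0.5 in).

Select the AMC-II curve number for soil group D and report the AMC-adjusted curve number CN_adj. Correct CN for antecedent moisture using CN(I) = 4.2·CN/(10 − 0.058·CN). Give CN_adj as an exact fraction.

CN_adj = 44100/641 ≈ 68.799

NRCS table: pasture, fair condition, soil group D → CN(II) = 84
Adjust CN=84 to AMC I: 4.2·84/(10 − 0.058·84) → (1764/5) ÷ (641/125) = 44100/641 ≈ 68.799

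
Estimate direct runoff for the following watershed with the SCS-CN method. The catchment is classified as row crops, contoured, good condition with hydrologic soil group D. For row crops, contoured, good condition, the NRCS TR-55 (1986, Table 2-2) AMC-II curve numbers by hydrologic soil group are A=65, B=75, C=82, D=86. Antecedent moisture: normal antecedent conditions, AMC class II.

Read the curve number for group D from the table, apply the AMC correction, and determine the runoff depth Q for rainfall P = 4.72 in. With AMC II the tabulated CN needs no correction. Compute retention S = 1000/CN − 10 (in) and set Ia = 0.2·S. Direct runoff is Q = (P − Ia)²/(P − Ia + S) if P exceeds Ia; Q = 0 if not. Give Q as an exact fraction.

NRCS table: row crops, contoured, good condition, soil group D → CN(II) = 86
AMC II — tabulated CN = 86 applies directly.
Max retention: S = 1000/86 − 10 = 70/43 in (≈ 1.628 in)
Ia = 0.2·(70/43) = 14/43 in ≈ 0.326 in
Excess rainfall: 4.720 − 0.326 = 4.394 in; P > Ia so Q > 0
Q = (4724/1075)²/((4724/1075) + 70/43) = (22316176/1155625)/(6474/1075) = 11158088/3479775 in ≈ 3.207 in

Q = 11158088/3479775 in ≈ 3.207 in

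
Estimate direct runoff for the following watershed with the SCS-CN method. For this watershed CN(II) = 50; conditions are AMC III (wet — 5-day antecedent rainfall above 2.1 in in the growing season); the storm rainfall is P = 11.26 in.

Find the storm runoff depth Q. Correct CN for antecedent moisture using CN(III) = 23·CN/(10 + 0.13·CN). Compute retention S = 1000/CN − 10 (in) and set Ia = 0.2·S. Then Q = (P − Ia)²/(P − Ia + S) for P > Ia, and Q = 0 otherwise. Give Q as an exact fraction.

CN(III) from CN(II)=50: (23·50)/(10 + 0.13·50) = 2300/33 ≈ 69.697
S = 1000/(2300/33) − 10 = 100/23 in ≈ 4.348 in
Initial abstraction Ia = S/5 = (100/23)/5 = 20/23 ≈ 0.870 in
Excess rainfall: 11.260 − 0.870 = 10.390 in; P > Ia so Q > 0
Q: (11949/1150)² ÷ (16949/1150) = 142778601/19491350 in (≈ 7.325 in)

Q = 142778601/19491350 in ≈ 7.325 in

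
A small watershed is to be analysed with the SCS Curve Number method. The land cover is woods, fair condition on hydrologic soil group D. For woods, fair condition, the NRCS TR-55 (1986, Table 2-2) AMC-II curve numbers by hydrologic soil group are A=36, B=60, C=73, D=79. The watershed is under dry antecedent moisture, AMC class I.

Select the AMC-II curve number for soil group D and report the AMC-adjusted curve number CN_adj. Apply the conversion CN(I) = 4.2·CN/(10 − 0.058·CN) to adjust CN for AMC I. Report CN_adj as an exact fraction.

CN_adj = 7900/129 ≈ 61.240

NRCS table: woods, fair condition, soil group D → CN(II) = 79
Dry (AMC I): CN(I) = 4.2·79/(10 − 0.058·79) = (1659/5)/(2709/500) = 7900/129 ≈ 61.240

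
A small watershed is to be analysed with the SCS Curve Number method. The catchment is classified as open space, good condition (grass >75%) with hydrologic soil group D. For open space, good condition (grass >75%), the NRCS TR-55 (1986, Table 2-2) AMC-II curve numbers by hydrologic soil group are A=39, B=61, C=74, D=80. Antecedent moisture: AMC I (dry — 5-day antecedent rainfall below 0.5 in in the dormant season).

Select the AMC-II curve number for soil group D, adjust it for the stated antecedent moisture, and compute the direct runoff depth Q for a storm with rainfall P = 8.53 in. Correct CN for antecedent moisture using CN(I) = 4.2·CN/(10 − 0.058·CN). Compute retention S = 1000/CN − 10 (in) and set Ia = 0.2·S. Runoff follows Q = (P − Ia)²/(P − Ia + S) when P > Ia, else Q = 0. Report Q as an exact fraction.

NRCS table: open space, good condition (grass >75%), soil group D → CN(II) = 80
Adjust CN=80 to AMC I: 4.2·80/(10 − 0.058·80) → 336 ÷ (134/25) = 4200/67 ≈ 62.687
Max retention: S = 1000/(4200/67) − 10 = 125/21 in (≈ 5.952 in)
Initial abstraction Ia = S/5 = (125/21)/5 = 25/21 ≈ 1.190 in
Excess rainfall: 8.530 − 1.190 = 7.340 in; P > Ia so Q > 0
Runoff Q = (P−Ia)²/(P−Ia+S) = (7.340)²/(7.340+5.952) = 237560569/58617300 ≈ 4.053 in

Q = 237560569/58617300 in ≈ 4.053 in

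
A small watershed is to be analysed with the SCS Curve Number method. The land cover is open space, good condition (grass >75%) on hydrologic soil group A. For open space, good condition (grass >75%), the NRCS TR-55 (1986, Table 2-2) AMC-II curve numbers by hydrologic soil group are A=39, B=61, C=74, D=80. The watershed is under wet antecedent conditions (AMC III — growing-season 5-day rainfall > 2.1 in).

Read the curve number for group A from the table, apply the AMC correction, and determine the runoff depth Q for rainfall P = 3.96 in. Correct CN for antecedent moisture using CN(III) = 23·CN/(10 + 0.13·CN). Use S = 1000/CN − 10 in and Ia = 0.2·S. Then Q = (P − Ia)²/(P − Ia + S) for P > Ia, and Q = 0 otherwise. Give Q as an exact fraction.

Q = 3399239809/4727257275 in ≈ 0.719 in

NRCS table: open space, good condition (grass >75%), soil group A → CN(II) = 39
Wet (AMC III): CN(III) = 23·39/(10 + 0.13·39) = 897/(1507/100) = 89700/1507 ≈ 59.522
S = 1000/(89700/1507) − 10 = 6100/897 in ≈ 6.800 in
Initial abstraction Ia = S/5 = (6100/897)/5 = 1220/897 ≈ 1.360 in
P − Ia = 3.960 − 1.360 = 58303/22425 ≈ 2.600 in (> 0, runoff occurs)
Q = (58303/22425)²/((58303/22425) + 6100/897) = (3399239809/502880625)/(210803/22425) = 3399239809/4727257275 in ≈ 0.719 in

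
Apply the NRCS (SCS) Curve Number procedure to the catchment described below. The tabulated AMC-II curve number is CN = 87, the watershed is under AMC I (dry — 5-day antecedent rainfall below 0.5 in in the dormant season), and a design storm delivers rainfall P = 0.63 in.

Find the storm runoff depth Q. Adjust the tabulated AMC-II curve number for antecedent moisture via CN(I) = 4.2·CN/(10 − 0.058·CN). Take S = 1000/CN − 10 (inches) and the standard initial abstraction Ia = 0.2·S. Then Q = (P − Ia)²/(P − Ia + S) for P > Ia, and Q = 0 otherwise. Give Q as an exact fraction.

Q = 0 in ≈ 0.000 in

CN(I) from CN(II)=87: (4.2·87)/(10 − 0.058·87) = 182700/2477 ≈ 73.759
S = 1000/(182700/2477) − 10 = 6500/1827 in ≈ 3.558 in
Initial abstraction Ia = S/5 = (6500/1827)/5 = 1300/1827 ≈ 0.712 in
P = 0.630 ≤ Ia = 0.712 in: entire storm abstracted, Q = 0.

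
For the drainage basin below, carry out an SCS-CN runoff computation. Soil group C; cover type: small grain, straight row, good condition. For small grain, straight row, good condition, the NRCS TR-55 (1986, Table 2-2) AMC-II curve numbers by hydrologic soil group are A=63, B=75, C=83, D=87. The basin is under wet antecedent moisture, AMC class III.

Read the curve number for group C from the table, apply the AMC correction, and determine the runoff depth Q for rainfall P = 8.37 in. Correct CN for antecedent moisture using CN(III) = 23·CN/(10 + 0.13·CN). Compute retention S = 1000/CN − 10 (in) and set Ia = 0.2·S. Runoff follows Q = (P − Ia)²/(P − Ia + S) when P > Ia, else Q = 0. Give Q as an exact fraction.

NRCS table: small grain, straight row, good condition, soil group C → CN(II) = 83
Wet (AMC III): CN(III) = 23·83/(10 + 0.13·83) = 1909/(2079/100) = 190900/2079 ≈ 91.823
Retention S: 1000/CN − 10 with CN=91.823 → S = 1700/1909 ≈ 0.891 in
Ia = 0.2S: 0.2·0.891 = 0.178 in (exactly 340/1909)
Since P=8.370 > Ia=0.178: effective rainfall P−Ia = 1563833/190900 in
Q = (1563833/190900)²/((1563833/190900) + 1700/1909) = (2445573651889/36442810000)/(1733833/190900) = 2445573651889/330988719700 in ≈ 7.389 in

Q = 2445573651889/330988719700 in ≈ 7.389 in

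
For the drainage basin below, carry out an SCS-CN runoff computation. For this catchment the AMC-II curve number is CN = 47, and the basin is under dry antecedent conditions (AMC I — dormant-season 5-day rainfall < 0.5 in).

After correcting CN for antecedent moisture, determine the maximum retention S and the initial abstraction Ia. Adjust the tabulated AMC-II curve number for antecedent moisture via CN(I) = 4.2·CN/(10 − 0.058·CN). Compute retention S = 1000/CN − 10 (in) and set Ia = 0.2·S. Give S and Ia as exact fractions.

CN(I) from CN(II)=47: (4.2·47)/(10 − 0.058·47) = 98700/3637 ≈ 27.138
S = 1000/(98700/3637) − 10 = 26500/987 in ≈ 26.849 in
Ia = 0.2·(26500/987) = 5300/987 in ≈ 5.370 in

S = 26500/987 in ≈ 26.849 in; Ia = 5300/987 in ≈ 5.370 in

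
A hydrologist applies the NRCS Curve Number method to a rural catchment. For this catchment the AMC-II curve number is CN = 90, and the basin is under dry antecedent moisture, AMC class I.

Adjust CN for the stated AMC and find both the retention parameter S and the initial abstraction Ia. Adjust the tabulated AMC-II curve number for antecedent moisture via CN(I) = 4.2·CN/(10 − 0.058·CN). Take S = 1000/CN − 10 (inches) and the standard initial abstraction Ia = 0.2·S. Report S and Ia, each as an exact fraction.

Dry (AMC I): CN(I) = 4.2·90/(10 − 0.058·90) = 378/(239/50) = 18900/239 ≈ 79.079
Max retention: S = 1000/(18900/239) − 10 = 500/189 in (≈ 2.646 in)
Ia = 0.2S: 0.2·2.646 = 0.529 in (exactly 100/189)

S = 500/189 in ≈ 2.646 in; Ia = 100/189 in ≈ 0.529 in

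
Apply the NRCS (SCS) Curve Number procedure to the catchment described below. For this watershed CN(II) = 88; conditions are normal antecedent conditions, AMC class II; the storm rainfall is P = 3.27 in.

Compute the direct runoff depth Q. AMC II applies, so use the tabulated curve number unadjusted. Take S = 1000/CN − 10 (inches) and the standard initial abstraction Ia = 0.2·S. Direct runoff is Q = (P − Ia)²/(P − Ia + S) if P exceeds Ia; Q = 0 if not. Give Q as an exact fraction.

Q = 1207801/586300 in ≈ 2.060 in

Average conditions: CN = 88 (no AMC adjustment).
Retention S: 1000/CN − 10 with CN=88.000 → S = 15/11 ≈ 1.364 in
Ia = 0.2·(15/11) = 3/11 in ≈ 0.273 in
Since P=3.270 > Ia=0.273: effective rainfall P−Ia = 3297/1100 in
Q = (3297/1100)²/((3297/1100) + 15/11) = (10870209/1210000)/(4797/1100) = 1207801/586300 in ≈ 2.060 in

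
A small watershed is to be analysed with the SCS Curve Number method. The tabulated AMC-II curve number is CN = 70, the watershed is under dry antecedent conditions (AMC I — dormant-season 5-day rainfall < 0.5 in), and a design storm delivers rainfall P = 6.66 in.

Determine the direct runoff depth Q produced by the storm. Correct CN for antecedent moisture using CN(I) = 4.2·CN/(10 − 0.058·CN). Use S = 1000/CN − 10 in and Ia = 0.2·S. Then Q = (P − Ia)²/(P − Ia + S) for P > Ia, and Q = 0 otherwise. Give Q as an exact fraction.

Q = 128074489/88976650 in ≈ 1.439 in

Adjust CN=70 to AMC I: 4.2·70/(10 − 0.058·70) → 294 ÷ (297/50) = 4900/99 ≈ 49.495
Retention S: 1000/CN − 10 with CN=49.495 → S = 500/49 ≈ 10.204 in
Ia = 0.2S: 0.2·10.204 = 2.041 in (exactly 100/49)
Since P=6.660 > Ia=2.041: effective rainfall P−Ia = 11317/2450 in
Q = (11317/2450)²/((11317/2450) + 500/49) = (128074489/6002500)/(36317/2450) = 128074489/88976650 in ≈ 1.439 in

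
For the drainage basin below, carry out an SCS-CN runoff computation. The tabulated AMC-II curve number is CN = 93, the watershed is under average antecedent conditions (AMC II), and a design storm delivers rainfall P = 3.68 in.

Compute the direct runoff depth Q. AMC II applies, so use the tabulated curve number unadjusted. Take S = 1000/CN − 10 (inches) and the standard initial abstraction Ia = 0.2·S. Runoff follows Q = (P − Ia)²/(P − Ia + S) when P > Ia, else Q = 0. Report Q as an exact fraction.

Average conditions: CN = 93 (no AMC adjustment).
Retention S: 1000/CN − 10 with CN=93.000 → S = 70/93 ≈ 0.753 in
Initial abstraction Ia = S/5 = (70/93)/5 = 14/93 ≈ 0.151 in
P − Ia = 3.680 − 0.151 = 8206/2325 ≈ 3.529 in (> 0, runoff occurs)
Runoff Q = (P−Ia)²/(P−Ia+S) = (3.529)²/(3.529+0.753) = 16834609/5786925 ≈ 2.909 in

Q = 16834609/5786925 in ≈ 2.909 in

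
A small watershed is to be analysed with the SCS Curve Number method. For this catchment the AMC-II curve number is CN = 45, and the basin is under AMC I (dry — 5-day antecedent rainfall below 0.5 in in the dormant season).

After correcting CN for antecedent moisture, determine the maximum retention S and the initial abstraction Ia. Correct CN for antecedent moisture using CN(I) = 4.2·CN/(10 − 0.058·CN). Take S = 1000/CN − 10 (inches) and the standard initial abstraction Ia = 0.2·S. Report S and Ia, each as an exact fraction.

S = 5500/189 in ≈ 29.101 in; Ia = 1100/189 in ≈ 5.820 in

Dry (AMC I): CN(I) = 4.2·45/(10 − 0.058·45) = 189/(739/100) = 18900/739 ≈ 25.575
S = 1000/(18900/739) − 10 = 5500/189 in ≈ 29.101 in
Ia = 0.2S: 0.2·29.101 = 5.820 in (exactly 1100/189)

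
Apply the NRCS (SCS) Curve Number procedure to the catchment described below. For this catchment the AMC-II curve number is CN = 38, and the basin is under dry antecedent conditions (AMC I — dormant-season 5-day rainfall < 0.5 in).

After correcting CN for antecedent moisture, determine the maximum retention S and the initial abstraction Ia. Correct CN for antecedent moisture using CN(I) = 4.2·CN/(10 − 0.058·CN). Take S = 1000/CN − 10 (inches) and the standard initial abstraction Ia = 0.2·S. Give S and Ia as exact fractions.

S = 15500/399 in ≈ 38.847 in; Ia = 3100/399 in ≈ 7.769 in

Dry (AMC I): CN(I) = 4.2·38/(10 − 0.058·38) = (798/5)/(1949/250) = 39900/1949 ≈ 20.472
S = 1000/(39900/1949) − 10 = 15500/399 in ≈ 38.847 in
Ia = 0.2S: 0.2·38.847 = 7.769 in (exactly 3100/399)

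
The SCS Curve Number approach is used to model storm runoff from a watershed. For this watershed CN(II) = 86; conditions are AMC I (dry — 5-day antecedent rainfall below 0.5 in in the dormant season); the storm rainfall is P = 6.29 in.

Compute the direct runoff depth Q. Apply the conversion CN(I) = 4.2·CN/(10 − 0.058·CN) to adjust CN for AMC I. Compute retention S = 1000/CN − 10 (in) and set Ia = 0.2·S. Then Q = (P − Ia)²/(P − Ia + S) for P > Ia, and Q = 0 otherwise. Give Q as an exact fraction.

Q = 5061041881/1562718900 in ≈ 3.239 in

Dry (AMC I): CN(I) = 4.2·86/(10 − 0.058·86) = (1806/5)/(1253/250) = 12900/179 ≈ 72.067
Max retention: S = 1000/(12900/179) − 10 = 500/129 in (≈ 3.876 in)
Ia = 0.2·(500/129) = 100/129 in ≈ 0.775 in
P − Ia = 6.290 − 0.775 = 71141/12900 ≈ 5.515 in (> 0, runoff occurs)
Q = (71141/12900)²/((71141/12900) + 500/129) = (5061041881/166410000)/(121141/12900) = 5061041881/1562718900 in ≈ 3.239 in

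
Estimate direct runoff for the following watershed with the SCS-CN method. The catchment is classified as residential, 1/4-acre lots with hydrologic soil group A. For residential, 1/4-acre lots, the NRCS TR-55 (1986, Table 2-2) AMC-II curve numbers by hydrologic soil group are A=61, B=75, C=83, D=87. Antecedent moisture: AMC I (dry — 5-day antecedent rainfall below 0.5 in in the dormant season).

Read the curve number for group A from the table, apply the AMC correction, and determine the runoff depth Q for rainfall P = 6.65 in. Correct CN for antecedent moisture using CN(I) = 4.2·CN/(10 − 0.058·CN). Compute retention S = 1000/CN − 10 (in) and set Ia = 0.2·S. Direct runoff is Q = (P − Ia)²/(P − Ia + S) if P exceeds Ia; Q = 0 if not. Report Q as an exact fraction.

Q = 948085681/1373155140 in ≈ 0.690 in

NRCS table: residential, 1/4-acre lots, soil group A → CN(II) = 61
Adjust CN=61 to AMC I: 4.2·61/(10 − 0.058·61) → (1281/5) ÷ (3231/500) = 42700/1077 ≈ 39.647
Max retention: S = 1000/(42700/1077) − 10 = 6500/427 in (≈ 15.222 in)
Ia = 0.2·(6500/427) = 1300/427 in ≈ 3.044 in
Since P=6.650 > Ia=3.044: effective rainfall P−Ia = 30791/8540 in
Q: (30791/8540)² ÷ (160791/8540) = 948085681/1373155140 in (≈ 0.690 in)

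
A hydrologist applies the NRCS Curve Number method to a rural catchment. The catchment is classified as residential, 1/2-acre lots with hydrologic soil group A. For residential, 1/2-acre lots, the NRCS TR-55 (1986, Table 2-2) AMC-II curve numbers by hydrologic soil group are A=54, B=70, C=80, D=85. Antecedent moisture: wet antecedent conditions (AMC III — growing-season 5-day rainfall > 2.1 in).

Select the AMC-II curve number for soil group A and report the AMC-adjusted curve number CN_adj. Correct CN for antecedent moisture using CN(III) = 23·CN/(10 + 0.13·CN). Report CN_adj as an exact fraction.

NRCS table: residential, 1/2-acre lots, soil group A → CN(II) = 54
Wet (AMC III): CN(III) = 23·54/(10 + 0.13·54) = 1242/(851/50) = 2700/37 ≈ 72.973

CN_adj = 2700/37 ≈ 72.973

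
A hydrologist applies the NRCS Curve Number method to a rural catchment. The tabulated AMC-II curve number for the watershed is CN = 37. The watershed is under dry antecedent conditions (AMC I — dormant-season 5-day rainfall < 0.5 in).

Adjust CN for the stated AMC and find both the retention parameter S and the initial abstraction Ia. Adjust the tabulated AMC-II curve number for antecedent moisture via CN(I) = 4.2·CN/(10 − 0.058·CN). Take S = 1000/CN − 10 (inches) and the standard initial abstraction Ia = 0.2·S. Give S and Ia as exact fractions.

Dry (AMC I): CN(I) = 4.2·37/(10 − 0.058·37) = (777/5)/(3927/500) = 3700/187 ≈ 19.786
S = 1000/(3700/187) − 10 = 1500/37 in ≈ 40.541 in
Ia = 0.2S: 0.2·40.541 = 8.108 in (exactly 300/37)

S = 1500/37 in ≈ 40.541 in; Ia = 300/37 in ≈ 8.108 in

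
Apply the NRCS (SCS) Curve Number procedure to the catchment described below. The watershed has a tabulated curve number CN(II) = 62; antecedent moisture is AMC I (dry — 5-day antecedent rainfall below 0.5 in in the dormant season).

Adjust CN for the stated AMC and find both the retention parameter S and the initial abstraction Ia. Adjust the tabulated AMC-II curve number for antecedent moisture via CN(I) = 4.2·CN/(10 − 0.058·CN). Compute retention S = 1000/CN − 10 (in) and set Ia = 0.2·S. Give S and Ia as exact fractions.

S = 9500/651 in ≈ 14.593 in; Ia = 1900/651 in ≈ 2.919 in

Adjust CN=62 to AMC I: 4.2·62/(10 − 0.058·62) → (1302/5) ÷ (1601/250) = 65100/1601 ≈ 40.662
Retention S: 1000/CN − 10 with CN=40.662 → S = 9500/651 ≈ 14.593 in
Ia = 0.2·(9500/651) = 1900/651 in ≈ 2.919 in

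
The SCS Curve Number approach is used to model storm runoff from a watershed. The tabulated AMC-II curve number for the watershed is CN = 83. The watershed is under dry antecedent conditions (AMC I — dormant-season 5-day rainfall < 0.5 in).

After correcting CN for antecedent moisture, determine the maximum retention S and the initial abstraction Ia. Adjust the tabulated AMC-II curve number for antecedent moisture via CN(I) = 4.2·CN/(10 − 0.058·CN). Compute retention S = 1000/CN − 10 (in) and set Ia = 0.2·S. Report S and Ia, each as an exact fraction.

Dry (AMC I): CN(I) = 4.2·83/(10 − 0.058·83) = (1743/5)/(2593/500) = 174300/2593 ≈ 67.219
Max retention: S = 1000/(174300/2593) − 10 = 8500/1743 in (≈ 4.877 in)
Initial abstraction Ia = S/5 = (8500/1743)/5 = 1700/1743 ≈ 0.975 in

S = 8500/1743 in ≈ 4.877 in; Ia = 1700/1743 in ≈ 0.975 in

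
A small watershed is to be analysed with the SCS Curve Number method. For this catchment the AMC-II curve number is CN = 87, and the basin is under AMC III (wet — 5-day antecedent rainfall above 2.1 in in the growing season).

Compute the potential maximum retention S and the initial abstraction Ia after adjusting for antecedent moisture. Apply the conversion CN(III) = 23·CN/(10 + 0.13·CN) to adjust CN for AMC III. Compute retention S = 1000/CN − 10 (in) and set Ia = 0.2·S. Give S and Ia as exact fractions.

S = 1300/2001 in ≈ 0.650 in; Ia = 260/2001 in ≈ 0.130 in

CN(III) from CN(II)=87: (23·87)/(10 + 0.13·87) = 200100/2131 ≈ 93.900
S = 1000/(200100/2131) − 10 = 1300/2001 in ≈ 0.650 in
Ia = 0.2·(1300/2001) = 260/2001 in ≈ 0.130 in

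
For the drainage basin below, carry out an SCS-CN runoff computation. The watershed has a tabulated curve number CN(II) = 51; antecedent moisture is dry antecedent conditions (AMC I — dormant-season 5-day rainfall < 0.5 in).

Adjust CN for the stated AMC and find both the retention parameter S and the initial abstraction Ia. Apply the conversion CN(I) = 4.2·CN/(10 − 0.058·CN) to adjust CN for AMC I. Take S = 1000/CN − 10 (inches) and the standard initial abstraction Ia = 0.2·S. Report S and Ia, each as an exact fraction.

CN(I) from CN(II)=51: (4.2·51)/(10 − 0.058·51) = 15300/503 ≈ 30.417
S = 1000/(15300/503) − 10 = 3500/153 in ≈ 22.876 in
Initial abstraction Ia = S/5 = (3500/153)/5 = 700/153 ≈ 4.575 in

S = 3500/153 in ≈ 22.876 in; Ia = 700/153 in ≈ 4.575 in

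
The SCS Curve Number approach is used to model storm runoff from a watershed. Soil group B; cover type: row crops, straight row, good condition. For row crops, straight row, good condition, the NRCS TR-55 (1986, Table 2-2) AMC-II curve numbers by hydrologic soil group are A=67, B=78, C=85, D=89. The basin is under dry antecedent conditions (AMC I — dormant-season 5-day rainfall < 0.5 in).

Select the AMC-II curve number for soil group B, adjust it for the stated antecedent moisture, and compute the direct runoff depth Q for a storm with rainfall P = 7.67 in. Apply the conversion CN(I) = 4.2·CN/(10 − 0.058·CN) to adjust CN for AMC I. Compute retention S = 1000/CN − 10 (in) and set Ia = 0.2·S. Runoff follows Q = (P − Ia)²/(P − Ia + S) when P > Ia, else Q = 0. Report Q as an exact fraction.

NRCS table: row crops, straight row, good condition, soil group B → CN(II) = 78
CN(I) from CN(II)=78: (4.2·78)/(10 − 0.058·78) = 81900/1369 ≈ 59.825
Max retention: S = 1000/(81900/1369) − 10 = 5500/819 in (≈ 6.716 in)
Ia = 0.2S: 0.2·6.716 = 1.343 in (exactly 1100/819)
Excess rainfall: 7.670 − 1.343 = 6.327 in; P > Ia so Q > 0
Q = (518173/81900)²/((518173/81900) + 5500/819) = (268503257929/6707610000)/(1068173/81900) = 268503257929/87483368700 in ≈ 3.069 in

Q = 268503257929/87483368700 in ≈ 3.069 in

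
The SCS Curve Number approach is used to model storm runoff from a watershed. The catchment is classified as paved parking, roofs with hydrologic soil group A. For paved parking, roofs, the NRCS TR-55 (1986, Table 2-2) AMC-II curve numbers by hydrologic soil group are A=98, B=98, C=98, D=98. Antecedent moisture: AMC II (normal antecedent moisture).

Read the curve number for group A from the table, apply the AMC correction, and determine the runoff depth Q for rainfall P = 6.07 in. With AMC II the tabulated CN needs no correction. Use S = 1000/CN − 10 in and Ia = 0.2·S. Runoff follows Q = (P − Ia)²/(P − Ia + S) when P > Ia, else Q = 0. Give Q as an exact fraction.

NRCS table: paved parking, roofs, soil group A → CN(II) = 98
AMC II — tabulated CN = 98 applies directly.
S = 1000/98 − 10 = 10/49 in ≈ 0.204 in
Ia = 0.2·(10/49) = 2/49 in ≈ 0.041 in
Excess rainfall: 6.070 − 0.041 = 6.029 in; P > Ia so Q > 0
Runoff Q = (P−Ia)²/(P−Ia+S) = (6.029)²/(6.029+0.204) = 872788849/149660700 ≈ 5.832 in

Q = 872788849/149660700 in ≈ 5.832 in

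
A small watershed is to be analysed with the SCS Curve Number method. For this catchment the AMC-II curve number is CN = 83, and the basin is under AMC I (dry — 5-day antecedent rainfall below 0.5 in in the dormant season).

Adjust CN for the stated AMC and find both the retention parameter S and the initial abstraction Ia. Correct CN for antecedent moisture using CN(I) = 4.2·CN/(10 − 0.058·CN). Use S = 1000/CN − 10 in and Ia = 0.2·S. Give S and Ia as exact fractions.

S = 8500/1743 in ≈ 4.877 in; Ia = 1700/1743 in ≈ 0.975 in

Dry (AMC I): CN(I) = 4.2·83/(10 − 0.058·83) = (1743/5)/(2593/500) = 174300/2593 ≈ 67.219
Retention S: 1000/CN − 10 with CN=67.219 → S = 8500/1743 ≈ 4.877 in
Ia = 0.2·(8500/1743) = 1700/1743 in ≈ 0.975 in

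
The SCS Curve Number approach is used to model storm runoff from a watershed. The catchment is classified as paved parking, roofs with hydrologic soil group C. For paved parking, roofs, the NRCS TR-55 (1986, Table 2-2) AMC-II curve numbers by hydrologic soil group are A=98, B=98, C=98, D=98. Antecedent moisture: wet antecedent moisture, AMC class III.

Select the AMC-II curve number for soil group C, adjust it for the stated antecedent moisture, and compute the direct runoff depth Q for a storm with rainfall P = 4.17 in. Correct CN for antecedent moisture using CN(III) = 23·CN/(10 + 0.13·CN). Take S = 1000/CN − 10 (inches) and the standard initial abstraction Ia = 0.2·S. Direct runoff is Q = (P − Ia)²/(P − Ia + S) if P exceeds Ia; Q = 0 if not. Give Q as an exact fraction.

NRCS table: paved parking, roofs, soil group C → CN(II) = 98
Adjust CN=98 to AMC III: 23·98/(10 + 0.13·98) → 2254 ÷ (1137/50) = 112700/1137 ≈ 99.120
Retention S: 1000/CN − 10 with CN=99.120 → S = 100/1127 ≈ 0.089 in
Ia = 0.2S: 0.2·0.089 = 0.018 in (exactly 20/1127)
Excess rainfall: 4.170 − 0.018 = 4.152 in; P > Ia so Q > 0
Q: (467959/112700)² ÷ (477959/112700) = 218985625681/53865979300 in (≈ 4.065 in)

Q = 218985625681/53865979300 in ≈ 4.065 in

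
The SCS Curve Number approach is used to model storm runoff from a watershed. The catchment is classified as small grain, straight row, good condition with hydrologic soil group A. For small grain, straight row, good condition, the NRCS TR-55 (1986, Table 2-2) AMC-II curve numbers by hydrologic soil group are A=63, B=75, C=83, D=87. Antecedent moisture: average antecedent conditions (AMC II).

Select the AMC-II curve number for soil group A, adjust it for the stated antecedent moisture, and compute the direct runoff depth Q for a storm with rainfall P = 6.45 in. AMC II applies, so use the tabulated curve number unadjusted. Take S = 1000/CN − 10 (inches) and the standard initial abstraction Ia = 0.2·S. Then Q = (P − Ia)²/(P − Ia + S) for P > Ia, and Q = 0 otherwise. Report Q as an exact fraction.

NRCS table: small grain, straight row, good condition, soil group A → CN(II) = 63
Average conditions: CN = 63 (no AMC adjustment).
Max retention: S = 1000/63 − 10 = 370/63 in (≈ 5.873 in)
Ia = 0.2·(370/63) = 74/63 in ≈ 1.175 in
Since P=6.450 > Ia=1.175: effective rainfall P−Ia = 6647/1260 in
Q = (6647/1260)²/((6647/1260) + 370/63) = (44182609/1587600)/(14047/1260) = 44182609/17699220 in ≈ 2.496 in

Q = 44182609/17699220 in ≈ 2.496 in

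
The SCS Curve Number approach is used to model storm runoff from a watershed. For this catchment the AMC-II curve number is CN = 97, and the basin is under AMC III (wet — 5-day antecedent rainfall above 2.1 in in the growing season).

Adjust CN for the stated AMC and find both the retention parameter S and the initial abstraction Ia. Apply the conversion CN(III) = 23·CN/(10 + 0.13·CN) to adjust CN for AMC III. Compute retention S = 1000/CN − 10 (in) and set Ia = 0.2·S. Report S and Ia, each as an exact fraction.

S = 300/2231 in ≈ 0.134 in; Ia = 60/2231 in ≈ 0.027 in

Adjust CN=97 to AMC III: 23·97/(10 + 0.13·97) → 2231 ÷ (2261/100) = 223100/2261 ≈ 98.673
S = 1000/(223100/2261) − 10 = 300/2231 in ≈ 0.134 in
Initial abstraction Ia = S/5 = (300/2231)/5 = 60/2231 ≈ 0.027 in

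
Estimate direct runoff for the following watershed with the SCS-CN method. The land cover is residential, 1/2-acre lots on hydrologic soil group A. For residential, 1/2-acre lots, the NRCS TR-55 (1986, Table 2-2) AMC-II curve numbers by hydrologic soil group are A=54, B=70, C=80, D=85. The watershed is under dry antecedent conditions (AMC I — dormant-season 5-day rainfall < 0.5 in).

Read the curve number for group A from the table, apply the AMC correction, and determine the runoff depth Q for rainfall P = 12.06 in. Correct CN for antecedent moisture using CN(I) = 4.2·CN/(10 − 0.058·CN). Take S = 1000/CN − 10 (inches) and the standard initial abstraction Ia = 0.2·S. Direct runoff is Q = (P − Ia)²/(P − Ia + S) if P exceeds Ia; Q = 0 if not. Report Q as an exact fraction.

NRCS table: residential, 1/2-acre lots, soil group A → CN(II) = 54
Dry (AMC I): CN(I) = 4.2·54/(10 − 0.058·54) = (1134/5)/(1717/250) = 56700/1717 ≈ 33.023
Max retention: S = 1000/(56700/1717) − 10 = 11500/567 in (≈ 20.282 in)
Ia = 0.2·(11500/567) = 2300/567 in ≈ 4.056 in
Excess rainfall: 12.060 − 4.056 = 8.004 in; P > Ia so Q > 0
Q: (226901/28350)² ÷ (801901/28350) = 51484063801/22733893350 in (≈ 2.265 in)

Q = 51484063801/22733893350 in ≈ 2.265 in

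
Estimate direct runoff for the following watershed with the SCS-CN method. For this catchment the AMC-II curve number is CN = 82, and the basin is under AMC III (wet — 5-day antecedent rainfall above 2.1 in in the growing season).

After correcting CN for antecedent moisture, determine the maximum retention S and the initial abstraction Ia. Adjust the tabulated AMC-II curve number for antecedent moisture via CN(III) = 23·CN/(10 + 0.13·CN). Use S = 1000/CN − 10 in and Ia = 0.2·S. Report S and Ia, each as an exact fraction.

S = 900/943 in ≈ 0.954 in; Ia = 180/943 in ≈ 0.191 in

CN(III) from CN(II)=82: (23·82)/(10 + 0.13·82) = 94300/1033 ≈ 91.288
Max retention: S = 1000/(94300/1033) − 10 = 900/943 in (≈ 0.954 in)
Ia = 0.2·(900/943) = 180/943 in ≈ 0.191 in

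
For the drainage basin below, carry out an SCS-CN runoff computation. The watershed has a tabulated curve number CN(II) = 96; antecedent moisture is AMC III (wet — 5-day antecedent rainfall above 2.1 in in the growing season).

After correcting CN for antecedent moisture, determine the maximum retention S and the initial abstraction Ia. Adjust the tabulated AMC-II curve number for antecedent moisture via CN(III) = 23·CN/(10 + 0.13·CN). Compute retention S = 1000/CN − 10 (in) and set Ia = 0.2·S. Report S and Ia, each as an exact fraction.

CN(III) from CN(II)=96: (23·96)/(10 + 0.13·96) = 27600/281 ≈ 98.221
Max retention: S = 1000/(27600/281) − 10 = 25/138 in (≈ 0.181 in)
Initial abstraction Ia = S/5 = (25/138)/5 = 5/138 ≈ 0.036 in

S = 25/138 in ≈ 0.181 in; Ia = 5/138 in ≈ 0.036 in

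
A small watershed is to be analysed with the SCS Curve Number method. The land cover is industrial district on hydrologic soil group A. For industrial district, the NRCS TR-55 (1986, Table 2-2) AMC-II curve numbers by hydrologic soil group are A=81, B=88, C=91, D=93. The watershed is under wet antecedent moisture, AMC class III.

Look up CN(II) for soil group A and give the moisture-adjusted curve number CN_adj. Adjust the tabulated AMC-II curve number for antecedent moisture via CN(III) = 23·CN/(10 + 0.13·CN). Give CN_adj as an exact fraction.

CN_adj = 186300/2053 ≈ 90.745

NRCS table: industrial district, soil group A → CN(II) = 81
Adjust CN=81 to AMC III: 23·81/(10 + 0.13·81) → 1863 ÷ (2053/100) = 186300/2053 ≈ 90.745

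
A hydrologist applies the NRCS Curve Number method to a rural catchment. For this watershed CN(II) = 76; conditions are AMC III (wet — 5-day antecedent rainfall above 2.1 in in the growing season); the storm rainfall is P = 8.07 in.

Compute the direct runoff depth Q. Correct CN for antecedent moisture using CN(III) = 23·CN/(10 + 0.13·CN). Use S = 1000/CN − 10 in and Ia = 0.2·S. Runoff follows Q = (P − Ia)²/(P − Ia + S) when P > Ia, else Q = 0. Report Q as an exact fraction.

Wet (AMC III): CN(III) = 23·76/(10 + 0.13·76) = 1748/(497/25) = 43700/497 ≈ 87.928
Max retention: S = 1000/(43700/497) − 10 = 600/437 in (≈ 1.373 in)
Ia = 0.2·(600/437) = 120/437 in ≈ 0.275 in
Excess rainfall: 8.070 − 0.275 = 7.795 in; P > Ia so Q > 0
Runoff Q = (P−Ia)²/(P−Ia+S) = (7.795)²/(7.795+1.373) = 38682851427/5836266100 ≈ 6.628 in

Q = 38682851427/5836266100 in ≈ 6.628 in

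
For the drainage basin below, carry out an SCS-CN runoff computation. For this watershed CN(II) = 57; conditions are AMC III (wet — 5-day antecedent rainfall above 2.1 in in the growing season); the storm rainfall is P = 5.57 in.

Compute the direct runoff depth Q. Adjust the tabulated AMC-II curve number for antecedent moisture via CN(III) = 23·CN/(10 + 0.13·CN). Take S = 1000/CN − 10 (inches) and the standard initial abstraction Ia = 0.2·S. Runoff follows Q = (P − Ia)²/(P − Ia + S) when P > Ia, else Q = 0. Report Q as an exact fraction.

Wet (AMC III): CN(III) = 23·57/(10 + 0.13·57) = 1311/(1741/100) = 131100/1741 ≈ 75.302
Max retention: S = 1000/(131100/1741) − 10 = 4300/1311 in (≈ 3.280 in)
Ia = 0.2·(4300/1311) = 860/1311 in ≈ 0.656 in
Since P=5.570 > Ia=0.656: effective rainfall P−Ia = 644227/131100 in
Q: (644227/131100)² ÷ (1074227/131100) = 415028427529/140831159700 in (≈ 2.947 in)

Q = 415028427529/140831159700 in ≈ 2.947 in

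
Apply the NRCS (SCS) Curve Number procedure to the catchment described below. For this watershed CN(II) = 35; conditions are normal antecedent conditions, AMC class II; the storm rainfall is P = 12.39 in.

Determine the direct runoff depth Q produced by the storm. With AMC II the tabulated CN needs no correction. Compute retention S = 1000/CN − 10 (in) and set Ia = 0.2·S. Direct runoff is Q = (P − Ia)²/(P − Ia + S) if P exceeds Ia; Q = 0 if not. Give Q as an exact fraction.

Q = 36881329/13351100 in ≈ 2.762 in

CN(II) = 35; AMC II needs no correction.
Retention S: 1000/CN − 10 with CN=35.000 → S = 130/7 ≈ 18.571 in
Ia = 0.2S: 0.2·18.571 = 3.714 in (exactly 26/7)
P − Ia = 12.390 − 3.714 = 6073/700 ≈ 8.676 in (> 0, runoff occurs)
Runoff Q = (P−Ia)²/(P−Ia+S) = (8.676)²/(8.676+18.571) = 36881329/13351100 ≈ 2.762 in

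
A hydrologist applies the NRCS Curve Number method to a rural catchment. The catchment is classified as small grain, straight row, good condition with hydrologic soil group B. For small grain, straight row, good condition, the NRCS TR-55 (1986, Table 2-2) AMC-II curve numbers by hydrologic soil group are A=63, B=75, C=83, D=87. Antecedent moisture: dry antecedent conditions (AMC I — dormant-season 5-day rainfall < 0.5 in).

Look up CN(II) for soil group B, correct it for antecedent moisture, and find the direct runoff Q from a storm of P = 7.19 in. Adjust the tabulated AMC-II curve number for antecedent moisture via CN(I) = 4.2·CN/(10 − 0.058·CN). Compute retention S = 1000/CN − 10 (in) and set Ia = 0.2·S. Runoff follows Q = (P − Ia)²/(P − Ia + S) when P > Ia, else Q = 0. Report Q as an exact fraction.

Q = 1245878209/537371100 in ≈ 2.318 in

NRCS table: small grain, straight row, good condition, soil group B → CN(II) = 75
Dry (AMC I): CN(I) = 4.2·75/(10 − 0.058·75) = 315/(113/20) = 6300/113 ≈ 55.752
Retention S: 1000/CN − 10 with CN=55.752 → S = 500/63 ≈ 7.937 in
Ia = 0.2·(500/63) = 100/63 in ≈ 1.587 in
P − Ia = 7.190 − 1.587 = 35297/6300 ≈ 5.603 in (> 0, runoff occurs)
Runoff Q = (P−Ia)²/(P−Ia+S) = (5.603)²/(5.603+7.937) = 1245878209/537371100 ≈ 2.318 in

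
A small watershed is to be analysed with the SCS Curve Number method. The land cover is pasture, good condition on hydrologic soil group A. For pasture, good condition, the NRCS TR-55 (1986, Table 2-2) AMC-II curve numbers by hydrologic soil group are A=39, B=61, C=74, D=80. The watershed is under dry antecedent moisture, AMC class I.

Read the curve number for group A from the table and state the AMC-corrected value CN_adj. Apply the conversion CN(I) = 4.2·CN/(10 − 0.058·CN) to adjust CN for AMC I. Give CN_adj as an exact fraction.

CN_adj = 81900/3869 ≈ 21.168

NRCS table: pasture, good condition, soil group A → CN(II) = 39
CN(I) from CN(II)=39: (4.2·39)/(10 − 0.058·39) = 81900/3869 ≈ 21.168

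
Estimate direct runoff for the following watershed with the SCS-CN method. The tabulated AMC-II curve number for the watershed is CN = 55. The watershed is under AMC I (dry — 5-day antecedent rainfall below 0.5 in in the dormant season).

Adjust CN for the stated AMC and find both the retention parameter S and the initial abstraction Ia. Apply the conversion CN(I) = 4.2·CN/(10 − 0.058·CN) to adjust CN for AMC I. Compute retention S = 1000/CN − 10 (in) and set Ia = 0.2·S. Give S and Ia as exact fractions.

S = 1500/77 in ≈ 19.481 in; Ia = 300/77 in ≈ 3.896 in

Dry (AMC I): CN(I) = 4.2·55/(10 − 0.058·55) = 231/(681/100) = 7700/227 ≈ 33.921
Max retention: S = 1000/(7700/227) − 10 = 1500/77 in (≈ 19.481 in)
Ia = 0.2·(1500/77) = 300/77 in ≈ 3.896 in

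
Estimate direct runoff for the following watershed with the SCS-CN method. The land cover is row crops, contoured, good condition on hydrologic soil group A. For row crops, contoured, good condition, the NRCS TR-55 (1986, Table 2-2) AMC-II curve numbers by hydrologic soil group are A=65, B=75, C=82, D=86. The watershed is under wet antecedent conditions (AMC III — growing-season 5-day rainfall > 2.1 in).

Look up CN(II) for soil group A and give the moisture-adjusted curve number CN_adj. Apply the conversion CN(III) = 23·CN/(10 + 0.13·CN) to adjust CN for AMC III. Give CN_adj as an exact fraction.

NRCS table: row crops, contoured, good condition, soil group A → CN(II) = 65
CN(III) from CN(II)=65: (23·65)/(10 + 0.13·65) = 29900/369 ≈ 81.030

CN_adj = 29900/369 ≈ 81.030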